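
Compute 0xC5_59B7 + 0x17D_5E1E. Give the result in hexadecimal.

Add column by column in base 16, right to left:
  7+E = 5 carry 1
  B+1+1 = D
  9+E = 7 carry 1
  5+5+1 = B
  5+D = 2 carry 1
  C+7+1 = 4 carry 1
  0+1+1 = 2

0x242B7D5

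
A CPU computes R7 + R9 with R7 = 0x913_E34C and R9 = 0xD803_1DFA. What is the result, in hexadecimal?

0xE1170146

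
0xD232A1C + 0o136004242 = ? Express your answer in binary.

0xD232A1C = 0b1101001000110010101000011100 in binary.
0o136004242 = 0b1011110000000100010100010 in binary.
Add column by column in base 2, right to left:
  0+0 = 0
  0+1 = 1
  1+0 = 1
  1+0 = 1
  1+0 = 1
  0+1 = 1
  0+0 = 0
  0+1 = 1
  0+0 = 0
  1+0 = 1
  0+0 = 0
  1+1 = 0 carry 1
  0+0+1 = 1
  1+0 = 1
  0+0 = 0
  0+0 = 0
  1+0 = 1
  1+0 = 1
  0+0 = 0
  0+1 = 1
  0+1 = 1
  1+1 = 0 carry 1
  0+1+1 = 0 carry 1
  0+0+1 = 1
  1+1 = 0 carry 1
  0+0+1 = 1
  1+0 = 1
  1+0 = 1

0b1110100110110011001010111110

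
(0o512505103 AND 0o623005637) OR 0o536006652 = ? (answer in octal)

0o536007653

0o512505103 AND 0o623005637 = 0o402005003.
Then OR with 0o536006652.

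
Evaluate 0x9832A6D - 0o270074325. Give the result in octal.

0o650530630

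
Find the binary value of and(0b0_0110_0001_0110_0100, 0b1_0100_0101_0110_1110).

AND bit by bit (1 only where both bits are 1):
  00110000101100100
& 10100010101101110
= 00100000101100100

0b00100000101100100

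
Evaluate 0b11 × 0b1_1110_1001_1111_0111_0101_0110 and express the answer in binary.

Multiply each base-2 digit by 3, carrying:
  0×3 = 0 → write 0
  1×3 = 3 → write 1 carry 1
  1×3+1 = 4 → write 0 carry 2
  0×3+2 = 2 → write 0 carry 1
  1×3+1 = 4 → write 0 carry 2
  0×3+2 = 2 → write 0 carry 1
  1×3+1 = 4 → write 0 carry 2
  0×3+2 = 2 → write 0 carry 1
  1×3+1 = 4 → write 0 carry 2
  1×3+2 = 5 → write 1 carry 2
  1×3+2 = 5 → write 1 carry 2
  0×3+2 = 2 → write 0 carry 1
  1×3+1 = 4 → write 0 carry 2
  1×3+2 = 5 → write 1 carry 2
  1×3+2 = 5 → write 1 carry 2
  1×3+2 = 5 → write 1 carry 2
  1×3+2 = 5 → write 1 carry 2
  0×3+2 = 2 → write 0 carry 1
  0×3+1 = 1 → write 1
  1×3 = 3 → write 1 carry 1
  0×3+1 = 1 → write 1
  1×3 = 3 → write 1 carry 1
  1×3+1 = 4 → write 0 carry 2
  1×3+2 = 5 → write 1 carry 2
  1×3+2 = 5 → write 1 carry 2
  remaining carry: 10

0b101101111011110011000000010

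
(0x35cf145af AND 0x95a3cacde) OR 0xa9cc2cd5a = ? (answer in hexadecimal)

0x35cf145af AND 0x95a3cacde = 0x15830048e.
Then OR with 0xa9cc2cd5a.

0xbdcf2cdde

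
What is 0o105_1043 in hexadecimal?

Each octal digit is 3 bits: 1=001 0=000 5=101 1=001 0=000 4=100 3=011.
Group the bits into nibbles: 0100 0101 0010 0010 0011 → 45223.

0x45223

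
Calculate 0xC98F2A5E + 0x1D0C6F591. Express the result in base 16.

0x29A561FEF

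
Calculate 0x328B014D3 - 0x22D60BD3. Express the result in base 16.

0x305DA0900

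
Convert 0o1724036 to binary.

0b1111010100000011110

Each octal digit is 3 bits: 1=001 7=111 2=010 4=100 0=000 3=011 6=110.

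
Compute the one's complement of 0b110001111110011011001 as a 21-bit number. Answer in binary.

0b001110000001100100110

Invert each bit: 110001111110011011001 → 001110000001100100110.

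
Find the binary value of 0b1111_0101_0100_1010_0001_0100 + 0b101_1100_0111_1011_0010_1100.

Add column by column in base 2, right to left:
  0+0 = 0
  0+0 = 0
  1+1 = 0 carry 1
  0+1+1 = 0 carry 1
  1+0+1 = 0 carry 1
  0+1+1 = 0 carry 1
  0+0+1 = 1
  0+0 = 0
  0+1 = 1
  1+1 = 0 carry 1
  0+0+1 = 1
  1+1 = 0 carry 1
  0+1+1 = 0 carry 1
  0+1+1 = 0 carry 1
  1+1+1 = 1 carry 1
  0+0+1 = 1
  1+0 = 1
  0+0 = 0
  1+1 = 0 carry 1
  0+1+1 = 0 carry 1
  1+1+1 = 1 carry 1
  1+0+1 = 0 carry 1
  1+1+1 = 1 carry 1
  1+0+1 = 0 carry 1
  final carry 1

0b1010100011100010101000000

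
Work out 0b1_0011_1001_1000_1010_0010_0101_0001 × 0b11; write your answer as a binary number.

0b111010110010011110011011110011

Multiply each base-2 digit by 3, carrying:
  1×3 = 3 → write 1 carry 1
  0×3+1 = 1 → write 1
  0×3 = 0 → write 0
  0×3 = 0 → write 0
  1×3 = 3 → write 1 carry 1
  0×3+1 = 1 → write 1
  1×3 = 3 → write 1 carry 1
  0×3+1 = 1 → write 1
  0×3 = 0 → write 0
  1×3 = 3 → write 1 carry 1
  0×3+1 = 1 → write 1
  0×3 = 0 → write 0
  0×3 = 0 → write 0
  1×3 = 3 → write 1 carry 1
  0×3+1 = 1 → write 1
  1×3 = 3 → write 1 carry 1
  0×3+1 = 1 → write 1
  0×3 = 0 → write 0
  0×3 = 0 → write 0
  1×3 = 3 → write 1 carry 1
  1×3+1 = 4 → write 0 carry 2
  0×3+2 = 2 → write 0 carry 1
  0×3+1 = 1 → write 1
  1×3 = 3 → write 1 carry 1
  1×3+1 = 4 → write 0 carry 2
  1×3+2 = 5 → write 1 carry 2
  0×3+2 = 2 → write 0 carry 1
  0×3+1 = 1 → write 1
  1×3 = 3 → write 1 carry 1
  remaining carry: 1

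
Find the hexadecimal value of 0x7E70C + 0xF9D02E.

Add column by column in base 16, right to left:
  C+E = A carry 1
  0+2+1 = 3
  7+0 = 7
  E+D = B carry 1
  7+9+1 = 1 carry 1
  0+F+1 = 0 carry 1
  final carry 1

0x101B73A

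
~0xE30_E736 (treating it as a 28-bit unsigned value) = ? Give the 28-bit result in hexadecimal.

0x1CF18C9

Each hex digit d becomes F−d:
  E→1, 3→C, 0→F, E→1, 7→8, 3→C, 6→9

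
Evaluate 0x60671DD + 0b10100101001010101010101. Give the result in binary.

0b110010110010000011100110010

0x60671DD = 0b110000001100111000111011101 in binary.
Add column by column in base 2, right to left:
  1+1 = 0 carry 1
  0+0+1 = 1
  1+1 = 0 carry 1
  1+0+1 = 0 carry 1
  1+1+1 = 1 carry 1
  0+0+1 = 1
  1+1 = 0 carry 1
  1+0+1 = 0 carry 1
  1+1+1 = 1 carry 1
  0+0+1 = 1
  0+1 = 1
  0+0 = 0
  1+1 = 0 carry 1
  1+0+1 = 0 carry 1
  1+0+1 = 0 carry 1
  0+1+1 = 0 carry 1
  0+0+1 = 1
  1+1 = 0 carry 1
  1+0+1 = 0 carry 1
  0+0+1 = 1
  0+1 = 1
  0+0 = 0
  0+1 = 1
  0+0 = 0
  0+0 = 0
  1+0 = 1
  1+0 = 1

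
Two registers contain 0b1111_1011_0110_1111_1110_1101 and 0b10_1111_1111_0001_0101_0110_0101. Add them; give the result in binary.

Add column by column in base 2, right to left:
  1+1 = 0 carry 1
  0+0+1 = 1
  1+1 = 0 carry 1
  1+0+1 = 0 carry 1
  0+0+1 = 1
  1+1 = 0 carry 1
  1+1+1 = 1 carry 1
  1+0+1 = 0 carry 1
  1+1+1 = 1 carry 1
  1+0+1 = 0 carry 1
  1+1+1 = 1 carry 1
  1+0+1 = 0 carry 1
  0+1+1 = 0 carry 1
  1+0+1 = 0 carry 1
  1+0+1 = 0 carry 1
  0+0+1 = 1
  1+1 = 0 carry 1
  1+1+1 = 1 carry 1
  0+1+1 = 0 carry 1
  1+1+1 = 1 carry 1
  1+1+1 = 1 carry 1
  1+1+1 = 1 carry 1
  1+1+1 = 1 carry 1
  1+1+1 = 1 carry 1
  0+0+1 = 1
  0+1 = 1

0b11111110101000010101010010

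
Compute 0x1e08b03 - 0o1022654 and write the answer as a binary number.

0x1e08b03 = 0b1111000001000101100000011 in binary.
0o1022654 = 0b1000010010110101100 in binary.
Subtract column by column in base 2:
  1-0 → 1
  1-0 → 1
  0-1 → 1 (borrow)
  0-1-1 → 0 (borrow)
  0-0-1 → 1 (borrow)
  0-1-1 → 0 (borrow)
  0-0-1 → 1 (borrow)
  0-1-1 → 0 (borrow)
  1-1-1 → 1 (borrow)
  1-0-1 → 0
  0-1 → 1 (borrow)
  1-0-1 → 0
  0-0 → 0
  0-1 → 1 (borrow)
  0-0-1 → 1 (borrow)
  1-0-1 → 0
  0-0 → 0
  0-0 → 0
  0-1 → 1 (borrow)
  0-0-1 → 1 (borrow)
  0-0-1 → 1 (borrow)
  1-0-1 → 0
  1-0 → 1
  1-0 → 1
  1-0 → 1

0b1110111000110010101010111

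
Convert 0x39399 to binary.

0b111001001110011001

Expand each hex digit to 4 bits: 3=0011 9=1001 3=0011 9=1001 9=1001.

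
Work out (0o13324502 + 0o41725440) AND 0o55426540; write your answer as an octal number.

0o55002140

Add column by column in base 8, right to left:
  2+0 = 2
  0+4 = 4
  5+4 = 1 carry 1
  4+5+1 = 2 carry 1
  2+2+1 = 5
  3+7 = 2 carry 1
  3+1+1 = 5
  1+4 = 5
Sum = 0o55252142; now AND with 0o55426540:
  5&5=5, 5&5=5, 2&4=0, 5&2=0, 2&6=2, 1&5=1, 4&4=4, 2&0=0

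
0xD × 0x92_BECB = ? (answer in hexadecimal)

0x773B04F

Multiply each base-16 digit by 13, carrying:
  B×13 = 143 → write F carry 8
  C×13+8 = 164 → write 4 carry 10
  E×13+10 = 192 → write 0 carry 12
  B×13+12 = 155 → write B carry 9
  2×13+9 = 35 → write 3 carry 2
  9×13+2 = 119 → write 7 carry 7
  remaining carry: 7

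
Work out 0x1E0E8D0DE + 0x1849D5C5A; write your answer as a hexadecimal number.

Add column by column in base 16, right to left:
  E+A = 8 carry 1
  D+5+1 = 3 carry 1
  0+C+1 = D
  D+5 = 2 carry 1
  8+D+1 = 6 carry 1
  E+9+1 = 8 carry 1
  0+4+1 = 5
  E+8 = 6 carry 1
  1+1+1 = 3

0x365862D38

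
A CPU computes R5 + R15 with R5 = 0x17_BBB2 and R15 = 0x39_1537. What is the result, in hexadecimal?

Add column by column in base 16, right to left:
  2+7 = 9
  B+3 = E
  B+5 = 0 carry 1
  B+1+1 = D
  7+9 = 0 carry 1
  1+3+1 = 5

0x50D0E9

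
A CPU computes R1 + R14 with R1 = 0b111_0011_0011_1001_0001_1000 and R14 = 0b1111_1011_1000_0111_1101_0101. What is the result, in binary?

0b1011011101100000011101101

Add column by column in base 2, right to left:
  0+1 = 1
  0+0 = 0
  0+1 = 1
  1+0 = 1
  1+1 = 0 carry 1
  0+0+1 = 1
  0+1 = 1
  0+1 = 1
  1+1 = 0 carry 1
  0+1+1 = 0 carry 1
  0+1+1 = 0 carry 1
  1+0+1 = 0 carry 1
  1+0+1 = 0 carry 1
  1+0+1 = 0 carry 1
  0+0+1 = 1
  0+1 = 1
  1+1 = 0 carry 1
  1+1+1 = 1 carry 1
  0+0+1 = 1
  0+1 = 1
  1+1 = 0 carry 1
  1+1+1 = 1 carry 1
  1+1+1 = 1 carry 1
  0+1+1 = 0 carry 1
  final carry 1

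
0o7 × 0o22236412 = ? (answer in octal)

0o200125506

Multiply each base-8 digit by 7, carrying:
  2×7 = 14 → write 6 carry 1
  1×7+1 = 8 → write 0 carry 1
  4×7+1 = 29 → write 5 carry 3
  6×7+3 = 45 → write 5 carry 5
  3×7+5 = 26 → write 2 carry 3
  2×7+3 = 17 → write 1 carry 2
  2×7+2 = 16 → write 0 carry 2
  2×7+2 = 16 → write 0 carry 2
  remaining carry: 2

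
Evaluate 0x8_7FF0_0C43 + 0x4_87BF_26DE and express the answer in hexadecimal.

Add column by column in base 16, right to left:
  3+E = 1 carry 1
  4+D+1 = 2 carry 1
  C+6+1 = 3 carry 1
  0+2+1 = 3
  0+F = F
  F+B = A carry 1
  F+7+1 = 7 carry 1
  7+8+1 = 0 carry 1
  8+4+1 = D

0xD07AF3321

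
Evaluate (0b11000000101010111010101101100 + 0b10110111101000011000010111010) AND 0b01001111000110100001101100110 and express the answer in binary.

0b1001000000010000001000100110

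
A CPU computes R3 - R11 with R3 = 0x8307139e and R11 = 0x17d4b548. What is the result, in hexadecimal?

0x6b325e56

Subtract column by column in base 16:
  e-8 → 6
  9-4 → 5
  3-5 → e (borrow)
  1-b-1 → 5 (borrow)
  7-4-1 → 2
  0-d → 3 (borrow)
  3-7-1 → b (borrow)
  8-1-1 → 6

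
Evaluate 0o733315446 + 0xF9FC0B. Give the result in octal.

0o1031713461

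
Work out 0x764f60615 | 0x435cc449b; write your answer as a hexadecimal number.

OR each hex digit independently (no carries):
  7|4=7, 6|3=7, 4|5=5, f|c=f, 6|c=e, 0|4=4, 6|4=6, 1|9=9, 5|b=f

0x775fe469f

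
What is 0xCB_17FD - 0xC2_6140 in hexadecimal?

0x8B6BD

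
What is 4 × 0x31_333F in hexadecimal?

0xC4CCFC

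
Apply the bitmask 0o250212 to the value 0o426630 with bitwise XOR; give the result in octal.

0o676422

XOR each oct digit independently (no carries):
  4^2=6, 2^5=7, 6^0=6, 6^2=4, 3^1=2, 0^2=2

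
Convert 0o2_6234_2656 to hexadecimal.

0x2C9C5AE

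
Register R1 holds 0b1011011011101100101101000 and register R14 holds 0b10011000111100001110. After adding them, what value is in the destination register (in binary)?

0b1011101110110100001110110

Add column by column in base 2, right to left:
  0+0 = 0
  0+1 = 1
  0+1 = 1
  1+1 = 0 carry 1
  0+0+1 = 1
  1+0 = 1
  1+0 = 1
  0+0 = 0
  1+1 = 0 carry 1
  0+1+1 = 0 carry 1
  0+1+1 = 0 carry 1
  1+1+1 = 1 carry 1
  1+0+1 = 0 carry 1
  0+0+1 = 1
  1+0 = 1
  1+1 = 0 carry 1
  1+1+1 = 1 carry 1
  0+0+1 = 1
  1+0 = 1
  1+1 = 0 carry 1
  0+0+1 = 1
  1+0 = 1
  1+0 = 1
  0+0 = 0
  1+0 = 1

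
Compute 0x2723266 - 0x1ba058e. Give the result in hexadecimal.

0xb82cd8

Subtract column by column in base 16:
  6-e → 8 (borrow)
  6-8-1 → d (borrow)
  2-5-1 → c (borrow)
  3-0-1 → 2
  2-a → 8 (borrow)
  7-b-1 → b (borrow)
  2-1-1 → 0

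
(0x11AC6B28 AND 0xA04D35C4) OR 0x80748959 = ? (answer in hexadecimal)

0x807CA959

0x11AC6B28 AND 0xA04D35C4 = 0x000C2100.
Then OR with 0x80748959.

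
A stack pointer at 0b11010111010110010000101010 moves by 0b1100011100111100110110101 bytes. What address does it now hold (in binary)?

0b100111010111101110111011111

Add column by column in base 2, right to left:
  0+1 = 1
  1+0 = 1
  0+1 = 1
  1+0 = 1
  0+1 = 1
  1+1 = 0 carry 1
  0+0+1 = 1
  0+1 = 1
  0+1 = 1
  0+0 = 0
  1+0 = 1
  0+1 = 1
  0+1 = 1
  1+1 = 0 carry 1
  1+1+1 = 1 carry 1
  0+0+1 = 1
  1+0 = 1
  0+1 = 1
  1+1 = 0 carry 1
  1+1+1 = 1 carry 1
  1+0+1 = 0 carry 1
  0+0+1 = 1
  1+0 = 1
  0+1 = 1
  1+1 = 0 carry 1
  1+0+1 = 0 carry 1
  final carry 1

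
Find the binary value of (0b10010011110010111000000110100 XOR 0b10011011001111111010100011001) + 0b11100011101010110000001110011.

0b11101100100111110010110100000

First 0b10010011110010111000000110100 XOR 0b10011011001111111010100011001 = 0b00001000111101000010100101101.
Add column by column in base 2, right to left:
  1+1 = 0 carry 1
  0+1+1 = 0 carry 1
  1+0+1 = 0 carry 1
  1+0+1 = 0 carry 1
  0+1+1 = 0 carry 1
  1+1+1 = 1 carry 1
  0+1+1 = 0 carry 1
  0+0+1 = 1
  1+0 = 1
  0+0 = 0
  1+0 = 1
  0+0 = 0
  0+0 = 0
  0+1 = 1
  0+1 = 1
  1+0 = 1
  0+1 = 1
  1+0 = 1
  1+1 = 0 carry 1
  1+0+1 = 0 carry 1
  1+1+1 = 1 carry 1
  0+1+1 = 0 carry 1
  0+1+1 = 0 carry 1
  0+0+1 = 1
  1+0 = 1
  0+0 = 0
  0+1 = 1
  0+1 = 1
  0+1 = 1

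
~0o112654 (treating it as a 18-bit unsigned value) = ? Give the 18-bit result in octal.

Each oct digit d becomes 7−d:
  1→6, 1→6, 2→5, 6→1, 5→2, 4→3

0o665123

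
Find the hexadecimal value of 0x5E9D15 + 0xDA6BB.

Add column by column in base 16, right to left:
  5+B = 0 carry 1
  1+B+1 = D
  D+6 = 3 carry 1
  9+A+1 = 4 carry 1
  E+D+1 = C carry 1
  5+0+1 = 6

0x6C43D0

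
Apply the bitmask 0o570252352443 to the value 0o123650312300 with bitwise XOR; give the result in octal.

0o453402040743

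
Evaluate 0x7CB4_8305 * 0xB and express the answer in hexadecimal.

Multiply each base-16 digit by 11, carrying:
  5×11 = 55 → write 7 carry 3
  0×11+3 = 3 → write 3
  3×11 = 33 → write 1 carry 2
  8×11+2 = 90 → write A carry 5
  4×11+5 = 49 → write 1 carry 3
  B×11+3 = 124 → write C carry 7
  C×11+7 = 139 → write B carry 8
  7×11+8 = 85 → write 5 carry 5
  remaining carry: 5

0x55BC1A137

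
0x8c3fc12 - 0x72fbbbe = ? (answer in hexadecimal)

0x1944054

Subtract column by column in base 16:
  2-e → 4 (borrow)
  1-b-1 → 5 (borrow)
  c-b-1 → 0
  f-b → 4
  3-f → 4 (borrow)
  c-2-1 → 9
  8-7 → 1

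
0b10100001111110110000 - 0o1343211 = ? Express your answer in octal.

0b10100001111110110000 = 0o2417660 in octal.
Subtract column by column in base 8:
  0-1 → 7 (borrow)
  6-1-1 → 4
  6-2 → 4
  7-3 → 4
  1-4 → 5 (borrow)
  4-3-1 → 0
  2-1 → 1

0o1054447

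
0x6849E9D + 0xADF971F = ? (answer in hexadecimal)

0x116435BC

Add column by column in base 16, right to left:
  D+F = C carry 1
  9+1+1 = B
  E+7 = 5 carry 1
  9+9+1 = 3 carry 1
  4+F+1 = 4 carry 1
  8+D+1 = 6 carry 1
  6+A+1 = 1 carry 1
  final carry 1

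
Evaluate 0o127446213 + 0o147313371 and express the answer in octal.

Add column by column in base 8, right to left:
  3+1 = 4
  1+7 = 0 carry 1
  2+3+1 = 6
  6+3 = 1 carry 1
  4+1+1 = 6
  4+3 = 7
  7+7 = 6 carry 1
  2+4+1 = 7
  1+1 = 2

0o276761604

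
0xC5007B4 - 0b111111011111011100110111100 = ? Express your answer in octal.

0xC5007B4 = 0o1424003664 in octal.
0b111111011111011100110111100 = 0o773734674 in octal.
Subtract column by column in base 8:
  4-4 → 0
  6-7 → 7 (borrow)
  6-6-1 → 7 (borrow)
  3-4-1 → 6 (borrow)
  0-3-1 → 4 (borrow)
  0-7-1 → 0 (borrow)
  4-3-1 → 0
  2-7 → 3 (borrow)
  4-7-1 → 4 (borrow)
  1-0-1 → 0

0o430046770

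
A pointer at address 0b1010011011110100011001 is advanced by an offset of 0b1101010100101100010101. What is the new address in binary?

0b10111110000100000101110

Add column by column in base 2, right to left:
  1+1 = 0 carry 1
  0+0+1 = 1
  0+1 = 1
  1+0 = 1
  1+1 = 0 carry 1
  0+0+1 = 1
  0+0 = 0
  0+0 = 0
  1+1 = 0 carry 1
  0+1+1 = 0 carry 1
  1+0+1 = 0 carry 1
  1+1+1 = 1 carry 1
  1+0+1 = 0 carry 1
  1+0+1 = 0 carry 1
  0+1+1 = 0 carry 1
  1+0+1 = 0 carry 1
  1+1+1 = 1 carry 1
  0+0+1 = 1
  0+1 = 1
  1+0 = 1
  0+1 = 1
  1+1 = 0 carry 1
  final carry 1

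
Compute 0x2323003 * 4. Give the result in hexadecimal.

0x8c8c00c

Multiply each base-16 digit by 4, carrying:
  3×4 = 12 → write c
  0×4 = 0 → write 0
  0×4 = 0 → write 0
  3×4 = 12 → write c
  2×4 = 8 → write 8
  3×4 = 12 → write c
  2×4 = 8 → write 8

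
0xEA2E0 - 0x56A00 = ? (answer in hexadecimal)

Subtract column by column in base 16:
  0-0 → 0
  E-0 → E
  2-A → 8 (borrow)
  A-6-1 → 3
  E-5 → 9

0x938E0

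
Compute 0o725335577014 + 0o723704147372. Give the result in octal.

Add column by column in base 8, right to left:
  4+2 = 6
  1+7 = 0 carry 1
  0+3+1 = 4
  7+7 = 6 carry 1
  7+4+1 = 4 carry 1
  5+1+1 = 7
  5+4 = 1 carry 1
  3+0+1 = 4
  3+7 = 2 carry 1
  5+3+1 = 1 carry 1
  2+2+1 = 5
  7+7 = 6 carry 1
  final carry 1

0o1651241746406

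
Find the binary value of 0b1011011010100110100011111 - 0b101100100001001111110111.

Subtract column by column in base 2:
  1-1 → 0
  1-1 → 0
  1-1 → 0
  1-0 → 1
  1-1 → 0
  0-1 → 1 (borrow)
  0-1-1 → 0 (borrow)
  0-1-1 → 0 (borrow)
  1-1-1 → 1 (borrow)
  0-1-1 → 0 (borrow)
  1-0-1 → 0
  1-0 → 1
  0-1 → 1 (borrow)
  0-0-1 → 1 (borrow)
  1-0-1 → 0
  0-0 → 0
  1-0 → 1
  0-1 → 1 (borrow)
  1-0-1 → 0
  1-0 → 1
  0-1 → 1 (borrow)
  1-1-1 → 1 (borrow)
  1-0-1 → 0
  0-1 → 1 (borrow)
  1-0-1 → 0

0b101110110011100100101000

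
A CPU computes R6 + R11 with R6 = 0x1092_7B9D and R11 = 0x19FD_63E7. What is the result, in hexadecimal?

Add column by column in base 16, right to left:
  D+7 = 4 carry 1
  9+E+1 = 8 carry 1
  B+3+1 = F
  7+6 = D
  2+D = F
  9+F = 8 carry 1
  0+9+1 = A
  1+1 = 2

0x2A8FDF84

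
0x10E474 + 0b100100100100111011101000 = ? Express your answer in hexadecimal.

0b100100100100111011101000 = 0x924EE8 in hexadecimal.
Add column by column in base 16, right to left:
  4+8 = C
  7+E = 5 carry 1
  4+E+1 = 3 carry 1
  E+4+1 = 3 carry 1
  0+2+1 = 3
  1+9 = A

0xA3335C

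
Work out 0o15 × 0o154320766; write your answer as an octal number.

Multiply each base-8 digit by 13, carrying:
  6×13 = 78 → write 6 carry 9
  6×13+9 = 87 → write 7 carry 10
  7×13+10 = 101 → write 5 carry 12
  0×13+12 = 12 → write 4 carry 1
  2×13+1 = 27 → write 3 carry 3
  3×13+3 = 42 → write 2 carry 5
  4×13+5 = 57 → write 1 carry 7
  5×13+7 = 72 → write 0 carry 9
  1×13+9 = 22 → write 6 carry 2
  remaining carry: 2

0o2601234576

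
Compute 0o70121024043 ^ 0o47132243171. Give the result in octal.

XOR each oct digit independently (no carries):
  7^4=3, 0^7=7, 1^1=0, 2^3=1, 1^2=3, 0^2=2, 2^4=6, 4^3=7, 0^1=1, 4^7=3, 3^1=2

0o37013267132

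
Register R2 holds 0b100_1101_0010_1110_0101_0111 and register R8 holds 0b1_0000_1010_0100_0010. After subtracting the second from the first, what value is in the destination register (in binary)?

Subtract column by column in base 2:
  1-0 → 1
  1-1 → 0
  1-0 → 1
  0-0 → 0
  1-0 → 1
  0-0 → 0
  1-1 → 0
  0-0 → 0
  0-0 → 0
  1-1 → 0
  1-0 → 1
  1-1 → 0
  0-0 → 0
  1-0 → 1
  0-0 → 0
  0-0 → 0
  1-1 → 0
  0-0 → 0
  1-0 → 1
  1-0 → 1
  0-0 → 0
  0-0 → 0
  1-0 → 1

0b10011000010010000010101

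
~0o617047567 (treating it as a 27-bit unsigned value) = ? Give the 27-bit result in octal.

Each oct digit d becomes 7−d:
  6→1, 1→6, 7→0, 0→7, 4→3, 7→0, 5→2, 6→1, 7→0

0o160730210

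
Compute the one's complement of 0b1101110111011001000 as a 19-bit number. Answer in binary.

0b0010001000100110111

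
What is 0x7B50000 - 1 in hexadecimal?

0x7B4FFFF

The trailing 4 digits are 0, so subtracting 1 borrows through: they become F and the next digit up decrements.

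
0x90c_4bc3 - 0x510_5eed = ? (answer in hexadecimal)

0x3fbecd6

Subtract column by column in base 16:
  3-d → 6 (borrow)
  c-e-1 → d (borrow)
  b-e-1 → c (borrow)
  4-5-1 → e (borrow)
  c-0-1 → b
  0-1 → f (borrow)
  9-5-1 → 3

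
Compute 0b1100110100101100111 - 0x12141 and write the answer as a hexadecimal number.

0x54826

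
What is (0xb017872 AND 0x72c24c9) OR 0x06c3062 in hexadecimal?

0x36c3062

0xb017872 AND 0x72c24c9 = 0x3002040.
Then OR with 0x06c3062.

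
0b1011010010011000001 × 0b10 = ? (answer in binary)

0b10110100100110000010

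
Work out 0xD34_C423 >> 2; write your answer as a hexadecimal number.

0x34D3108

2 bits is not a whole number of base-16 digits; in binary: 1101001101001100010000100011 >> 2 = 11010011010011000100001000.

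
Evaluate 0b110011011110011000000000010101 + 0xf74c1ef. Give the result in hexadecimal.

0x42ee4204

0b110011011110011000000000010101 = 0x33798015 in hexadecimal.
Add column by column in base 16, right to left:
  5+f = 4 carry 1
  1+e+1 = 0 carry 1
  0+1+1 = 2
  8+c = 4 carry 1
  9+4+1 = e
  7+7 = e
  3+f = 2 carry 1
  3+0+1 = 4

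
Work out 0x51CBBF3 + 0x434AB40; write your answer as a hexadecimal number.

0x9516733

Add column by column in base 16, right to left:
  3+0 = 3
  F+4 = 3 carry 1
  B+B+1 = 7 carry 1
  B+A+1 = 6 carry 1
  C+4+1 = 1 carry 1
  1+3+1 = 5
  5+4 = 9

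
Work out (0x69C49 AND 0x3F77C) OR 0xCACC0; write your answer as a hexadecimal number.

0xEBCC8

0x69C49 AND 0x3F77C = 0x29448.
Then OR with 0xCACC0.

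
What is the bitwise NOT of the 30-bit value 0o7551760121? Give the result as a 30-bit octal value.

0o0226017656

Each oct digit d becomes 7−d:
  7→0, 5→2, 5→2, 1→6, 7→0, 6→1, 0→7, 1→6, 2→5, 1→6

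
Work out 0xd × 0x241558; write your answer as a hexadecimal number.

0x1d51578

Multiply each base-16 digit by 13, carrying:
  8×13 = 104 → write 8 carry 6
  5×13+6 = 71 → write 7 carry 4
  5×13+4 = 69 → write 5 carry 4
  1×13+4 = 17 → write 1 carry 1
  4×13+1 = 53 → write 5 carry 3
  2×13+3 = 29 → write d carry 1
  remaining carry: 1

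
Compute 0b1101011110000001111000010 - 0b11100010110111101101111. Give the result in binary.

0b1001111011001010001010011

Subtract column by column in base 2:
  0-1 → 1 (borrow)
  1-1-1 → 1 (borrow)
  0-1-1 → 0 (borrow)
  0-1-1 → 0 (borrow)
  0-0-1 → 1 (borrow)
  0-1-1 → 0 (borrow)
  1-1-1 → 1 (borrow)
  1-0-1 → 0
  1-1 → 0
  1-1 → 0
  0-1 → 1 (borrow)
  0-1-1 → 0 (borrow)
  0-0-1 → 1 (borrow)
  0-1-1 → 0 (borrow)
  0-1-1 → 0 (borrow)
  0-0-1 → 1 (borrow)
  1-1-1 → 1 (borrow)
  1-0-1 → 0
  1-0 → 1
  1-0 → 1
  0-1 → 1 (borrow)
  1-1-1 → 1 (borrow)
  0-1-1 → 0 (borrow)
  1-0-1 → 0
  1-0 → 1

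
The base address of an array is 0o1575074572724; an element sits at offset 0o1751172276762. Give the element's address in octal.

Add column by column in base 8, right to left:
  4+2 = 6
  2+6 = 0 carry 1
  7+7+1 = 7 carry 1
  2+6+1 = 1 carry 1
  7+7+1 = 7 carry 1
  5+2+1 = 0 carry 1
  4+2+1 = 7
  7+7 = 6 carry 1
  0+1+1 = 2
  5+1 = 6
  7+5 = 4 carry 1
  5+7+1 = 5 carry 1
  1+1+1 = 3

0o3546267071706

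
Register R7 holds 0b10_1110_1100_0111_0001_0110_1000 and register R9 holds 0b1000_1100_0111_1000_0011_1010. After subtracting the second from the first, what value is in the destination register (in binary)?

0b10010111111111100100101110

Subtract column by column in base 2:
  0-0 → 0
  0-1 → 1 (borrow)
  0-0-1 → 1 (borrow)
  1-1-1 → 1 (borrow)
  0-1-1 → 0 (borrow)
  1-1-1 → 1 (borrow)
  1-0-1 → 0
  0-0 → 0
  1-0 → 1
  0-0 → 0
  0-0 → 0
  0-1 → 1 (borrow)
  1-1-1 → 1 (borrow)
  1-1-1 → 1 (borrow)
  1-1-1 → 1 (borrow)
  0-0-1 → 1 (borrow)
  0-0-1 → 1 (borrow)
  0-0-1 → 1 (borrow)
  1-1-1 → 1 (borrow)
  1-1-1 → 1 (borrow)
  0-0-1 → 1 (borrow)
  1-0-1 → 0
  1-0 → 1
  1-1 → 0
  0-0 → 0
  1-0 → 1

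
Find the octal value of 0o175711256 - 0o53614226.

0o122075030

Subtract column by column in base 8:
  6-6 → 0
  5-2 → 3
  2-2 → 0
  1-4 → 5 (borrow)
  1-1-1 → 7 (borrow)
  7-6-1 → 0
  5-3 → 2
  7-5 → 2
  1-0 → 1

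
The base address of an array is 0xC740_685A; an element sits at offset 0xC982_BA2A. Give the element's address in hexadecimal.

0x190C32284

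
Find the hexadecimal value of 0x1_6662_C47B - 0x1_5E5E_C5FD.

0x803FE7E

Subtract column by column in base 16:
  B-D → E (borrow)
  7-F-1 → 7 (borrow)
  4-5-1 → E (borrow)
  C-C-1 → F (borrow)
  2-E-1 → 3 (borrow)
  6-5-1 → 0
  6-E → 8 (borrow)
  6-5-1 → 0
  1-1 → 0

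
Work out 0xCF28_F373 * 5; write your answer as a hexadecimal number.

Multiply each base-16 digit by 5, carrying:
  3×5 = 15 → write F
  7×5 = 35 → write 3 carry 2
  3×5+2 = 17 → write 1 carry 1
  F×5+1 = 76 → write C carry 4
  8×5+4 = 44 → write C carry 2
  2×5+2 = 12 → write C
  F×5 = 75 → write B carry 4
  C×5+4 = 64 → write 0 carry 4
  remaining carry: 4

0x40BCCC13F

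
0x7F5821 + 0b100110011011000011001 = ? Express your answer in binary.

0x7F5821 = 0b11111110101100000100001 in binary.
Add column by column in base 2, right to left:
  1+1 = 0 carry 1
  0+0+1 = 1
  0+0 = 0
  0+1 = 1
  0+1 = 1
  1+0 = 1
  0+0 = 0
  0+0 = 0
  0+0 = 0
  0+1 = 1
  0+1 = 1
  1+0 = 1
  1+1 = 0 carry 1
  0+1+1 = 0 carry 1
  1+0+1 = 0 carry 1
  0+0+1 = 1
  1+1 = 0 carry 1
  1+1+1 = 1 carry 1
  1+0+1 = 0 carry 1
  1+0+1 = 0 carry 1
  1+1+1 = 1 carry 1
  1+0+1 = 0 carry 1
  1+0+1 = 0 carry 1
  final carry 1

0b100100101000111000111010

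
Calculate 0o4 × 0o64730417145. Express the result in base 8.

0o323542074624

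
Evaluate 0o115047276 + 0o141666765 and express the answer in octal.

0o256736263

Add column by column in base 8, right to left:
  6+5 = 3 carry 1
  7+6+1 = 6 carry 1
  2+7+1 = 2 carry 1
  7+6+1 = 6 carry 1
  4+6+1 = 3 carry 1
  0+6+1 = 7
  5+1 = 6
  1+4 = 5
  1+1 = 2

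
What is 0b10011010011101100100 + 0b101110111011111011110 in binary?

Add column by column in base 2, right to left:
  0+0 = 0
  0+1 = 1
  1+1 = 0 carry 1
  0+1+1 = 0 carry 1
  0+1+1 = 0 carry 1
  1+0+1 = 0 carry 1
  1+1+1 = 1 carry 1
  0+1+1 = 0 carry 1
  1+1+1 = 1 carry 1
  1+1+1 = 1 carry 1
  1+1+1 = 1 carry 1
  0+0+1 = 1
  0+1 = 1
  1+1 = 0 carry 1
  0+1+1 = 0 carry 1
  1+0+1 = 0 carry 1
  1+1+1 = 1 carry 1
  0+1+1 = 0 carry 1
  0+1+1 = 0 carry 1
  1+0+1 = 0 carry 1
  0+1+1 = 0 carry 1
  final carry 1

0b1000010001111101000010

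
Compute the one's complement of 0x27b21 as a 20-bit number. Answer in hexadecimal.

0xd84de

Each hex digit d becomes f−d:
  2→d, 7→8, b→4, 2→d, 1→e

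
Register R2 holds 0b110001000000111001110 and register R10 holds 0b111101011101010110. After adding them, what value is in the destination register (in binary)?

0b111000101100100100100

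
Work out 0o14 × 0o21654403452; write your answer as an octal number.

0o326026052770

Multiply each base-8 digit by 12, carrying:
  2×12 = 24 → write 0 carry 3
  5×12+3 = 63 → write 7 carry 7
  4×12+7 = 55 → write 7 carry 6
  3×12+6 = 42 → write 2 carry 5
  0×12+5 = 5 → write 5
  4×12 = 48 → write 0 carry 6
  4×12+6 = 54 → write 6 carry 6
  5×12+6 = 66 → write 2 carry 8
  6×12+8 = 80 → write 0 carry 10
  1×12+10 = 22 → write 6 carry 2
  2×12+2 = 26 → write 2 carry 3
  remaining carry: 3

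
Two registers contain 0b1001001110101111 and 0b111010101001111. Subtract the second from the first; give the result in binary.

0b1111001100000

Subtract column by column in base 2:
  1-1 → 0
  1-1 → 0
  1-1 → 0
  1-1 → 0
  0-0 → 0
  1-0 → 1
  0-1 → 1 (borrow)
  1-0-1 → 0
  1-1 → 0
  1-0 → 1
  0-1 → 1 (borrow)
  0-0-1 → 1 (borrow)
  1-1-1 → 1 (borrow)
  0-1-1 → 0 (borrow)
  0-1-1 → 0 (borrow)
  1-0-1 → 0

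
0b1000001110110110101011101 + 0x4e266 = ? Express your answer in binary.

0b1000011000100111111000011

0x4e266 = 0b1001110001001100110 in binary.
Add column by column in base 2, right to left:
  1+0 = 1
  0+1 = 1
  1+1 = 0 carry 1
  1+0+1 = 0 carry 1
  1+0+1 = 0 carry 1
  0+1+1 = 0 carry 1
  1+1+1 = 1 carry 1
  0+0+1 = 1
  1+0 = 1
  0+1 = 1
  1+0 = 1
  1+0 = 1
  0+0 = 0
  1+1 = 0 carry 1
  1+1+1 = 1 carry 1
  0+1+1 = 0 carry 1
  1+0+1 = 0 carry 1
  1+0+1 = 0 carry 1
  1+1+1 = 1 carry 1
  0+0+1 = 1
  0+0 = 0
  0+0 = 0
  0+0 = 0
  0+0 = 0
  1+0 = 1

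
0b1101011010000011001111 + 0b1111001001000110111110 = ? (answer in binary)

0b11100100011001010001101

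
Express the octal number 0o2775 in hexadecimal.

0x5fd

Each octal digit is 3 bits: 2=010 7=111 7=111 5=101.
Group the bits into nibbles: 0101 1111 1101 → 5fd.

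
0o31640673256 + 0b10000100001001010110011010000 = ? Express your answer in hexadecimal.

0xdf08237e

0o31640673256 = 0xce8376ae in hexadecimal.
0b10000100001001010110011010000 = 0x1084acd0 in hexadecimal.
Add column by column in base 16, right to left:
  e+0 = e
  a+d = 7 carry 1
  6+c+1 = 3 carry 1
  7+a+1 = 2 carry 1
  3+4+1 = 8
  8+8 = 0 carry 1
  e+0+1 = f
  c+1 = d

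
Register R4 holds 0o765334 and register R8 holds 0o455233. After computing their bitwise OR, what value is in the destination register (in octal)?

0o775337

OR each oct digit independently (no carries):
  7|4=7, 6|5=7, 5|5=5, 3|2=3, 3|3=3, 4|3=7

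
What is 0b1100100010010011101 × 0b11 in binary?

Multiply each base-2 digit by 3, carrying:
  1×3 = 3 → write 1 carry 1
  0×3+1 = 1 → write 1
  1×3 = 3 → write 1 carry 1
  1×3+1 = 4 → write 0 carry 2
  1×3+2 = 5 → write 1 carry 2
  0×3+2 = 2 → write 0 carry 1
  0×3+1 = 1 → write 1
  1×3 = 3 → write 1 carry 1
  0×3+1 = 1 → write 1
  0×3 = 0 → write 0
  1×3 = 3 → write 1 carry 1
  0×3+1 = 1 → write 1
  0×3 = 0 → write 0
  0×3 = 0 → write 0
  1×3 = 3 → write 1 carry 1
  0×3+1 = 1 → write 1
  0×3 = 0 → write 0
  1×3 = 3 → write 1 carry 1
  1×3+1 = 4 → write 0 carry 2
  remaining carry: 10

0b100101100110111010111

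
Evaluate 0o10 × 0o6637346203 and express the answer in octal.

0o66373462030

Multiply each base-8 digit by 8, carrying:
  3×8 = 24 → write 0 carry 3
  0×8+3 = 3 → write 3
  2×8 = 16 → write 0 carry 2
  6×8+2 = 50 → write 2 carry 6
  4×8+6 = 38 → write 6 carry 4
  3×8+4 = 28 → write 4 carry 3
  7×8+3 = 59 → write 3 carry 7
  3×8+7 = 31 → write 7 carry 3
  6×8+3 = 51 → write 3 carry 6
  6×8+6 = 54 → write 6 carry 6
  remaining carry: 6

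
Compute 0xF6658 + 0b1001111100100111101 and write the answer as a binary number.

0xF6658 = 0b11110110011001011000 in binary.
Add column by column in base 2, right to left:
  0+1 = 1
  0+0 = 0
  0+1 = 1
  1+1 = 0 carry 1
  1+1+1 = 1 carry 1
  0+1+1 = 0 carry 1
  1+0+1 = 0 carry 1
  0+0+1 = 1
  0+1 = 1
  1+0 = 1
  1+0 = 1
  0+1 = 1
  0+1 = 1
  1+1 = 0 carry 1
  1+1+1 = 1 carry 1
  0+1+1 = 0 carry 1
  1+0+1 = 0 carry 1
  1+0+1 = 0 carry 1
  1+1+1 = 1 carry 1
  1+0+1 = 0 carry 1
  final carry 1

0b101000101111110010101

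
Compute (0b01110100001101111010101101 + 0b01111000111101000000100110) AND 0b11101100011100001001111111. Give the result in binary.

0b11101100001000001001010011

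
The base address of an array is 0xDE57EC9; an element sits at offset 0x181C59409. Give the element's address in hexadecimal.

Add column by column in base 16, right to left:
  9+9 = 2 carry 1
  C+0+1 = D
  E+4 = 2 carry 1
  7+9+1 = 1 carry 1
  5+5+1 = B
  E+C = A carry 1
  D+1+1 = F
  0+8 = 8
  0+1 = 1

0x18FAB12D2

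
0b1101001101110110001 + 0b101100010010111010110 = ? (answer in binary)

0b111001100000110000111

Add column by column in base 2, right to left:
  1+0 = 1
  0+1 = 1
  0+1 = 1
  0+0 = 0
  1+1 = 0 carry 1
  1+0+1 = 0 carry 1
  0+1+1 = 0 carry 1
  1+1+1 = 1 carry 1
  1+1+1 = 1 carry 1
  1+0+1 = 0 carry 1
  0+1+1 = 0 carry 1
  1+0+1 = 0 carry 1
  1+0+1 = 0 carry 1
  0+1+1 = 0 carry 1
  0+0+1 = 1
  1+0 = 1
  0+0 = 0
  1+1 = 0 carry 1
  1+1+1 = 1 carry 1
  0+0+1 = 1
  0+1 = 1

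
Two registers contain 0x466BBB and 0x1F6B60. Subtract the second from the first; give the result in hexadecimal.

Subtract column by column in base 16:
  B-0 → B
  B-6 → 5
  B-B → 0
  6-6 → 0
  6-F → 7 (borrow)
  4-1-1 → 2

0x27005B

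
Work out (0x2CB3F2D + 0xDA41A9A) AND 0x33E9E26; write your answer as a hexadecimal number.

0x2E1806

Add column by column in base 16, right to left:
  D+A = 7 carry 1
  2+9+1 = C
  F+A = 9 carry 1
  3+1+1 = 5
  B+4 = F
  C+A = 6 carry 1
  2+D+1 = 0 carry 1
  final carry 1
Sum = 0x106F59C7; now AND with 0x33E9E26:
  1&0=0, 0&3=0, 6&3=2, F&E=E, 5&9=1, 9&E=8, C&2=0, 7&6=6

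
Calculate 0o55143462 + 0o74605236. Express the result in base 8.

0o151750720

Add column by column in base 8, right to left:
  2+6 = 0 carry 1
  6+3+1 = 2 carry 1
  4+2+1 = 7
  3+5 = 0 carry 1
  4+0+1 = 5
  1+6 = 7
  5+4 = 1 carry 1
  5+7+1 = 5 carry 1
  final carry 1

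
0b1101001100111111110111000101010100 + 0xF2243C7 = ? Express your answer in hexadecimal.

0x35C21B51B

0b1101001100111111110111000101010100 = 0x34CFF7154 in hexadecimal.
Add column by column in base 16, right to left:
  4+7 = B
  5+C = 1 carry 1
  1+3+1 = 5
  7+4 = B
  F+2 = 1 carry 1
  F+2+1 = 2 carry 1
  C+F+1 = C carry 1
  4+0+1 = 5
  3+0 = 3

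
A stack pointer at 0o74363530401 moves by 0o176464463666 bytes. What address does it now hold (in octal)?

0o273050214267

Add column by column in base 8, right to left:
  1+6 = 7
  0+6 = 6
  4+6 = 2 carry 1
  0+3+1 = 4
  3+6 = 1 carry 1
  5+4+1 = 2 carry 1
  3+4+1 = 0 carry 1
  6+6+1 = 5 carry 1
  3+4+1 = 0 carry 1
  4+6+1 = 3 carry 1
  7+7+1 = 7 carry 1
  0+1+1 = 2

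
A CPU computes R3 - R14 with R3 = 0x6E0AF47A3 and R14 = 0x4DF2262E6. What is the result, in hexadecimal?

Subtract column by column in base 16:
  3-6 → D (borrow)
  A-E-1 → B (borrow)
  7-2-1 → 4
  4-6 → E (borrow)
  F-2-1 → C
  A-2 → 8
  0-F → 1 (borrow)
  E-D-1 → 0
  6-4 → 2

0x2018CE4BD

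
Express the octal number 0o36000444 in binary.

Each octal digit is 3 bits: 3=011 6=110 0=000 0=000 0=000 4=100 4=100 4=100.

0b11110000000000100100100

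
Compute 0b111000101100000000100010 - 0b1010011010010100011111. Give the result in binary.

0b101110010001101100000011

Subtract column by column in base 2:
  0-1 → 1 (borrow)
  1-1-1 → 1 (borrow)
  0-1-1 → 0 (borrow)
  0-1-1 → 0 (borrow)
  0-1-1 → 0 (borrow)
  1-0-1 → 0
  0-0 → 0
  0-0 → 0
  0-1 → 1 (borrow)
  0-0-1 → 1 (borrow)
  0-1-1 → 0 (borrow)
  0-0-1 → 1 (borrow)
  0-0-1 → 1 (borrow)
  0-1-1 → 0 (borrow)
  1-0-1 → 0
  1-1 → 0
  0-1 → 1 (borrow)
  1-0-1 → 0
  0-0 → 0
  0-1 → 1 (borrow)
  0-0-1 → 1 (borrow)
  1-1-1 → 1 (borrow)
  1-0-1 → 0
  1-0 → 1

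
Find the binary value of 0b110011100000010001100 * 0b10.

0b1100111000000100011000

Multiply each base-2 digit by 2, carrying:
  0×2 = 0 → write 0
  0×2 = 0 → write 0
  1×2 = 2 → write 0 carry 1
  1×2+1 = 3 → write 1 carry 1
  0×2+1 = 1 → write 1
  0×2 = 0 → write 0
  0×2 = 0 → write 0
  1×2 = 2 → write 0 carry 1
  0×2+1 = 1 → write 1
  0×2 = 0 → write 0
  0×2 = 0 → write 0
  0×2 = 0 → write 0
  0×2 = 0 → write 0
  0×2 = 0 → write 0
  1×2 = 2 → write 0 carry 1
  1×2+1 = 3 → write 1 carry 1
  1×2+1 = 3 → write 1 carry 1
  0×2+1 = 1 → write 1
  0×2 = 0 → write 0
  1×2 = 2 → write 0 carry 1
  1×2+1 = 3 → write 1 carry 1
  remaining carry: 1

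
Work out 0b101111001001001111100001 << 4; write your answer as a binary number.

0b1011110010010011111000010000

Left shift by 4: append 4 zero bits.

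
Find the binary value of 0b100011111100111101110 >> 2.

0b1000111111001111011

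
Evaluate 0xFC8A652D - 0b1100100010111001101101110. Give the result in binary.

0b11111010111110001111000110111111

0xFC8A652D = 0b11111100100010100110010100101101 in binary.
Subtract column by column in base 2:
  1-0 → 1
  0-1 → 1 (borrow)
  1-1-1 → 1 (borrow)
  1-1-1 → 1 (borrow)
  0-0-1 → 1 (borrow)
  1-1-1 → 1 (borrow)
  0-1-1 → 0 (borrow)
  0-0-1 → 1 (borrow)
  1-1-1 → 1 (borrow)
  0-1-1 → 0 (borrow)
  1-0-1 → 0
  0-0 → 0
  0-1 → 1 (borrow)
  1-1-1 → 1 (borrow)
  1-1-1 → 1 (borrow)
  0-0-1 → 1 (borrow)
  0-1-1 → 0 (borrow)
  1-0-1 → 0
  0-0 → 0
  1-0 → 1
  0-1 → 1 (borrow)
  0-0-1 → 1 (borrow)
  0-0-1 → 1 (borrow)
  1-1-1 → 1 (borrow)
  0-1-1 → 0 (borrow)
  0-0-1 → 1 (borrow)
  1-0-1 → 0
  1-0 → 1
  1-0 → 1
  1-0 → 1
  1-0 → 1
  1-0 → 1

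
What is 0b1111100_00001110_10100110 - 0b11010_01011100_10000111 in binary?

Subtract column by column in base 2:
  0-1 → 1 (borrow)
  1-1-1 → 1 (borrow)
  1-1-1 → 1 (borrow)
  0-0-1 → 1 (borrow)
  0-0-1 → 1 (borrow)
  1-0-1 → 0
  0-0 → 0
  1-1 → 0
  0-0 → 0
  1-0 → 1
  1-1 → 0
  1-1 → 0
  0-1 → 1 (borrow)
  0-0-1 → 1 (borrow)
  0-1-1 → 0 (borrow)
  0-0-1 → 1 (borrow)
  0-0-1 → 1 (borrow)
  0-1-1 → 0 (borrow)
  1-0-1 → 0
  1-1 → 0
  1-1 → 0
  1-0 → 1
  1-0 → 1

0b11000011011001000011111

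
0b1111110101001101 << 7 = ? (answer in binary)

0b11111101010011010000000

Left shift by 7: append 7 zero bits.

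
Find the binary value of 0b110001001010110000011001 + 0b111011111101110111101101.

0b1101101001000101000000110

Add column by column in base 2, right to left:
  1+1 = 0 carry 1
  0+0+1 = 1
  0+1 = 1
  1+1 = 0 carry 1
  1+0+1 = 0 carry 1
  0+1+1 = 0 carry 1
  0+1+1 = 0 carry 1
  0+1+1 = 0 carry 1
  0+1+1 = 0 carry 1
  0+0+1 = 1
  1+1 = 0 carry 1
  1+1+1 = 1 carry 1
  0+1+1 = 0 carry 1
  1+0+1 = 0 carry 1
  0+1+1 = 0 carry 1
  1+1+1 = 1 carry 1
  0+1+1 = 0 carry 1
  0+1+1 = 0 carry 1
  1+1+1 = 1 carry 1
  0+1+1 = 0 carry 1
  0+0+1 = 1
  0+1 = 1
  1+1 = 0 carry 1
  1+1+1 = 1 carry 1
  final carry 1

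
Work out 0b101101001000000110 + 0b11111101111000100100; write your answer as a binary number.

Add column by column in base 2, right to left:
  0+0 = 0
  1+0 = 1
  1+1 = 0 carry 1
  0+0+1 = 1
  0+0 = 0
  0+1 = 1
  0+0 = 0
  0+0 = 0
  0+0 = 0
  1+1 = 0 carry 1
  0+1+1 = 0 carry 1
  0+1+1 = 0 carry 1
  1+1+1 = 1 carry 1
  0+0+1 = 1
  1+1 = 0 carry 1
  1+1+1 = 1 carry 1
  0+1+1 = 0 carry 1
  1+1+1 = 1 carry 1
  0+1+1 = 0 carry 1
  0+1+1 = 0 carry 1
  final carry 1

0b100101011000000101010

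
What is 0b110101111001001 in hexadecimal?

0x6BC9

Group the bits into nibbles: 0110 1011 1100 1001 → 6BC9.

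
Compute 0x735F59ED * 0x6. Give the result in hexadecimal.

Multiply each base-16 digit by 6, carrying:
  D×6 = 78 → write E carry 4
  E×6+4 = 88 → write 8 carry 5
  9×6+5 = 59 → write B carry 3
  5×6+3 = 33 → write 1 carry 2
  F×6+2 = 92 → write C carry 5
  5×6+5 = 35 → write 3 carry 2
  3×6+2 = 20 → write 4 carry 1
  7×6+1 = 43 → write B carry 2
  remaining carry: 2

0x2B43C1B8E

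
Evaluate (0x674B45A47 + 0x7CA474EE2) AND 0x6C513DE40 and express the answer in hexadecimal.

Add column by column in base 16, right to left:
  7+2 = 9
  4+E = 2 carry 1
  A+E+1 = 9 carry 1
  5+4+1 = A
  4+7 = B
  B+4 = F
  4+A = E
  7+C = 3 carry 1
  6+7+1 = E
Sum = 0xE3EFBA929; now AND with 0x6C513DE40:
  E&6=6, 3&C=0, E&5=4, F&1=1, B&3=3, A&D=8, 9&E=8, 2&4=0, 9&0=0

0x604138800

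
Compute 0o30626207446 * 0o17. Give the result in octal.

0o563715761472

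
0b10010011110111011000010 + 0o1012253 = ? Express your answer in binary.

0b10011100000001101101101

0o1012253 = 0b1000001010010101011 in binary.
Add column by column in base 2, right to left:
  0+1 = 1
  1+1 = 0 carry 1
  0+0+1 = 1
  0+1 = 1
  0+0 = 0
  0+1 = 1
  1+0 = 1
  1+1 = 0 carry 1
  0+0+1 = 1
  1+0 = 1
  1+1 = 0 carry 1
  1+0+1 = 0 carry 1
  0+1+1 = 0 carry 1
  1+0+1 = 0 carry 1
  1+0+1 = 0 carry 1
  1+0+1 = 0 carry 1
  1+0+1 = 0 carry 1
  0+0+1 = 1
  0+1 = 1
  1+0 = 1
  0+0 = 0
  0+0 = 0
  1+0 = 1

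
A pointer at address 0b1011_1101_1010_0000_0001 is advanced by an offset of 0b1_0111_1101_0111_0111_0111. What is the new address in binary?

Add column by column in base 2, right to left:
  1+1 = 0 carry 1
  0+1+1 = 0 carry 1
  0+1+1 = 0 carry 1
  0+0+1 = 1
  0+1 = 1
  0+1 = 1
  0+1 = 1
  0+0 = 0
  0+1 = 1
  1+1 = 0 carry 1
  0+1+1 = 0 carry 1
  1+0+1 = 0 carry 1
  1+1+1 = 1 carry 1
  0+0+1 = 1
  1+1 = 0 carry 1
  1+1+1 = 1 carry 1
  1+1+1 = 1 carry 1
  1+1+1 = 1 carry 1
  0+1+1 = 0 carry 1
  1+0+1 = 0 carry 1
  0+1+1 = 0 carry 1
  final carry 1

0b1000111011000101111000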